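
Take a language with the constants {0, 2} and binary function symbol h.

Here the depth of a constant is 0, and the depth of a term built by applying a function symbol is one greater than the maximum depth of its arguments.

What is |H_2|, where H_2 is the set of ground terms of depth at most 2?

If N_k denotes the number of depth-≤k ground terms, the 2 constants give N_0 = 2, and each function symbol of arity r contributes N_{k-1}^r new terms at level k: N_k = 2 + N_{k-1}^2.
N_0 = 2
N_1 = 2 + 2^2 = 6
N_2 = 2 + 6^2 = 38

38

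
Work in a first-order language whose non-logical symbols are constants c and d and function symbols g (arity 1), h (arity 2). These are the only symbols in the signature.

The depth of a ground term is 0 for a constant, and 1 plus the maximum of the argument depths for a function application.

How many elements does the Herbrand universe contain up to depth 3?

Write N_k for the number of ground terms of depth ≤ k. A term of depth ≤ k is either a constant or a function symbol applied to arguments of depth ≤ k−1, so N_k = 2 + N_{k-1} + N_{k-1}^2.
N_0 = 2
N_1 = 2 + 2 + 2^2 = 8
N_2 = 2 + 8 + 8^2 = 74
N_3 = 2 + 74 + 74^2 = 5552

5552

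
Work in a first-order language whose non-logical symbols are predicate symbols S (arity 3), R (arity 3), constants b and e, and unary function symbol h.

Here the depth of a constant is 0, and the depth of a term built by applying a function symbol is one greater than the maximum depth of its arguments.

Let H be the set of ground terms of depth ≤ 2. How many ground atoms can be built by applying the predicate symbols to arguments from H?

432

First count ground terms of depth ≤ 2.
Write N_k for the number of ground terms of depth ≤ k. A term of depth ≤ k is either a constant or a function symbol applied to arguments of depth ≤ k−1, so N_k = 2 + N_{k-1}.
N_0 = 2
N_1 = 2 + 2 = 4
N_2 = 2 + 4 = 6
Explicitly: b, e, h(b), h(e), h(h(b)), h(h(e)).
So |H| = 6.
For each predicate symbol, the number of ground atoms is |H| raised to its arity; summing:
  S: 6^3 = 216;  R: 6^3 = 216
Total ground atoms: 216 + 216 = 432.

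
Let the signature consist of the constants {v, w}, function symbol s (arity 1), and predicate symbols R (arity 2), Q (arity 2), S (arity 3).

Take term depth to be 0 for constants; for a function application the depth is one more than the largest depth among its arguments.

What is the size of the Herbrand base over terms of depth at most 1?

96

First count ground terms of depth ≤ 1.
Let N_k = |{terms of depth ≤ k}|. Then N_0 = 2 and N_k = 2 + N_{k-1} for k ≥ 1 (one summand per function symbol, arity giving the exponent).
N_0 = 2
N_1 = 2 + 2 = 4
So |H| = 4.
Each predicate of arity r yields |H|^r ground atoms (one per choice of an r-tuple from H):
  R: 4^2 = 16;  Q: 4^2 = 16;  S: 4^3 = 64
Total ground atoms: 16 + 16 + 64 = 96.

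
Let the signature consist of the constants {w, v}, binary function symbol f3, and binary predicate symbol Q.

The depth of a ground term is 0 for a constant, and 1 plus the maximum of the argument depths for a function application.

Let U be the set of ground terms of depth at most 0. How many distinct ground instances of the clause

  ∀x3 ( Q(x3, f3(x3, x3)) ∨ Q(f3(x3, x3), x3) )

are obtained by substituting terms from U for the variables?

2

Ground terms of depth ≤ 0:
  Let N_k count ground terms of depth at most k. Each non-constant term of depth ≤ k is some function symbol applied to depth-≤(k−1) arguments, giving N_k = 2 + N_{k-1}^2.
  N_0 = 2
  Explicitly: w, v.
So there are 2 ground terms available for substitution.
There is 1 variable to instantiate (x3),  occurring in at least one literal, so different choices give different ground instances.
Number of ground instances = 2.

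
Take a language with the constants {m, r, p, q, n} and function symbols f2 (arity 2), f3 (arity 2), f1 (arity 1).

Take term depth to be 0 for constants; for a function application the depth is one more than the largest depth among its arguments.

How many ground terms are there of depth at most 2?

If N_k denotes the number of depth-≤k ground terms, the 5 constants give N_0 = 5, and each function symbol of arity r contributes N_{k-1}^r new terms at level k: N_k = 5 + N_{k-1}^2 + N_{k-1}^2 + N_{k-1}.
N_0 = 5
N_1 = 5 + 5^2 + 5^2 + 5 = 60
N_2 = 5 + 60^2 + 60^2 + 60 = 7265

7265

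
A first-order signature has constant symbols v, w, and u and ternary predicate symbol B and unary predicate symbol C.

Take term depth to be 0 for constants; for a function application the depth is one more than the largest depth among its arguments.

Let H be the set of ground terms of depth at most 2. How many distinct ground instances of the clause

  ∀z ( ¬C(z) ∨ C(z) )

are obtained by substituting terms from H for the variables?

Ground terms of depth ≤ 2:
  With no function symbols every ground term is a constant, so there are exactly 3 ground terms at every depth bound.
  N_0 = 3
  N_1 = 3
  N_2 = 3
So there are 3 ground terms available for substitution.
The clause has 1 distinct variable (z), which appears in the body. In the free term algebra distinct substitutions yield syntactically distinct ground instances.
Number of ground instances = 3.

3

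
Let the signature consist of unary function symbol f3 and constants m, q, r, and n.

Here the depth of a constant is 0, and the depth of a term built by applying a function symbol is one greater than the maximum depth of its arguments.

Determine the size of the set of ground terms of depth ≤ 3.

16

Let N_k count ground terms of depth at most k. Each non-constant term of depth ≤ k is some function symbol applied to depth-≤(k−1) arguments, giving N_k = 4 + N_{k-1}.
N_0 = 4
N_1 = 4 + 4 = 8
N_2 = 4 + 8 = 12
N_3 = 4 + 12 = 16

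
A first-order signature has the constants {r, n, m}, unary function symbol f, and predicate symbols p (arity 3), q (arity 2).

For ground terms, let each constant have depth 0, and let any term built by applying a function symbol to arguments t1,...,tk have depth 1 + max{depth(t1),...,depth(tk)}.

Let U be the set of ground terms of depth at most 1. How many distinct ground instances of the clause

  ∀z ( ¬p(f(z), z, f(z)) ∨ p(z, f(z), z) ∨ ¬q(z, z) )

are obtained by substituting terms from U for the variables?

Ground terms of depth ≤ 1:
  Let N_k count ground terms of depth at most k. Each non-constant term of depth ≤ k is some function symbol applied to depth-≤(k−1) arguments, giving N_k = 3 + N_{k-1}.
  N_0 = 3
  N_1 = 3 + 3 = 6
So there are 6 ground terms available for substitution.
The clause has 1 distinct variable (z), which appears in the body. In the free term algebra distinct substitutions yield syntactically distinct ground instances.
Number of ground instances = 6.

6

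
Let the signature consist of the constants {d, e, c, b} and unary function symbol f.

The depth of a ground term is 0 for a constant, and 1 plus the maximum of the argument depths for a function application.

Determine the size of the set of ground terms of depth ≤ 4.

Write N_k for the number of ground terms of depth ≤ k. A term of depth ≤ k is either a constant or a function symbol applied to arguments of depth ≤ k−1, so N_k = 4 + N_{k-1}.
N_0 = 4
N_1 = 4 + 4 = 8
N_2 = 4 + 8 = 12
N_3 = 4 + 12 = 16
N_4 = 4 + 16 = 20

20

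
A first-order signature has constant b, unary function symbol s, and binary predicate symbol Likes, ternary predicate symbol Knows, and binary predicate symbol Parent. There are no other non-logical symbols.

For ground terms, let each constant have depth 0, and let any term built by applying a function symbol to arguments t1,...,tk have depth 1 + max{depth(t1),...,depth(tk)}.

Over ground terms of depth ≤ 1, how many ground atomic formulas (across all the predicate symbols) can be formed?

16

First count ground terms of depth ≤ 1.
Write N_k for the number of ground terms of depth ≤ k. A term of depth ≤ k is either a constant or a function symbol applied to arguments of depth ≤ k−1, so N_k = 1 + N_{k-1}.
N_0 = 1
N_1 = 1 + 1 = 2
Explicitly: b, s(b).
So |H| = 2.
A ground atom is a predicate applied to a tuple of terms from H, so the count is the sum over predicates of |H|^arity:
  Likes: 2^2 = 4;  Knows: 2^3 = 8;  Parent: 2^2 = 4
Total ground atoms: 4 + 8 + 4 = 16.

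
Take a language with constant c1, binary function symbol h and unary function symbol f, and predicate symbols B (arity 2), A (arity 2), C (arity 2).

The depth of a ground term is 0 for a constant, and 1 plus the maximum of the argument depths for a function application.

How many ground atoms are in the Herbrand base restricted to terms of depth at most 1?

First count ground terms of depth ≤ 1.
Count level by level. With function symbols h/2, f/1, the terms of depth ≤ k are the 1 constant together with each function applied to depth-≤(k−1) tuples, so N_k = 1 + N_{k-1}^2 + N_{k-1}.
N_0 = 1
N_1 = 1 + 1^2 + 1 = 3
Explicitly: c1, h(c1, c1), f(c1).
So |H| = 3.
Each predicate of arity r yields |H|^r ground atoms (one per choice of an r-tuple from H):
  B: 3^2 = 9;  A: 3^2 = 9;  C: 3^2 = 9
Total ground atoms: 9 + 9 + 9 = 27.

27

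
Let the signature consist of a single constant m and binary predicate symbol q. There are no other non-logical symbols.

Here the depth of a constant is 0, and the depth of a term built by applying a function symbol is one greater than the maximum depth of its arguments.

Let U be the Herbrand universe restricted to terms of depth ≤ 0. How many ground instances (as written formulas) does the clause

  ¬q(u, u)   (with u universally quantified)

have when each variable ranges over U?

Ground terms of depth ≤ 0:
  With no function symbols every ground term is a constant, so there is exactly 1 ground term at every depth bound.
  N_0 = 1
  Explicitly: m.
So there is exactly 1 ground term available for substitution.
The body mentions the single quantified variable u; since ground terms form a free algebra, no two substitutions collapse to the same formula.
Number of ground instances = 1.

1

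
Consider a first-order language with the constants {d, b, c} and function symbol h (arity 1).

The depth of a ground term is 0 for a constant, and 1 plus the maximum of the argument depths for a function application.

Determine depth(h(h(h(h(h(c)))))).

5

depth(h(c)) = 1 + depth(c) = 1 + 0 = 1
depth(h(h(c))) = 1 + depth(h(c)) = 1 + 1 = 2
depth(h(h(h(c)))) = 1 + depth(h(h(c))) = 1 + 2 = 3
depth(h(h(h(h(c))))) = 1 + depth(h(h(h(c)))) = 1 + 3 = 4
depth(h(h(h(h(h(c)))))) = 1 + depth(h(h(h(h(c))))) = 1 + 4 = 5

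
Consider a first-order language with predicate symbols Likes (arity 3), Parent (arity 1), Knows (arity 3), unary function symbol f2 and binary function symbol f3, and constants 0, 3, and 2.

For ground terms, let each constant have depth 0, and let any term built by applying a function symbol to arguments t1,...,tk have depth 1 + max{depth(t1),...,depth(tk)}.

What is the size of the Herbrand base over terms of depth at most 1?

First count ground terms of depth ≤ 1.
Count level by level. With function symbols f2/1, f3/2, the terms of depth ≤ k are the 3 constants together with each function applied to depth-≤(k−1) tuples, so N_k = 3 + N_{k-1} + N_{k-1}^2.
N_0 = 3
N_1 = 3 + 3 + 3^2 = 15
So |H| = 15.
A ground atom is a predicate applied to a tuple of terms from H, so the count is the sum over predicates of |H|^arity:
  Likes: 15^3 = 3375;  Parent: 15;  Knows: 15^3 = 3375
Total ground atoms: 3375 + 15 + 3375 = 6765.

6765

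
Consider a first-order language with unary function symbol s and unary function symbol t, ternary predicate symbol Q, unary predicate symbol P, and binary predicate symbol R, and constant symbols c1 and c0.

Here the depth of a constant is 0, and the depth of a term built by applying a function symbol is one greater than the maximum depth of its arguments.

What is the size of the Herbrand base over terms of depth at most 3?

27930

First count ground terms of depth ≤ 3.
If N_k denotes the number of depth-≤k ground terms, the 2 constants give N_0 = 2, and each function symbol of arity r contributes N_{k-1}^r new terms at level k: N_k = 2 + N_{k-1} + N_{k-1}.
N_0 = 2
N_1 = 2 + 2 + 2 = 6
N_2 = 2 + 6 + 6 = 14
N_3 = 2 + 14 + 14 = 30
So |H| = 30.
A ground atom is a predicate applied to a tuple of terms from H, so the count is the sum over predicates of |H|^arity:
  Q: 30^3 = 27000;  P: 30;  R: 30^2 = 900
Total ground atoms: 27000 + 30 + 900 = 27930.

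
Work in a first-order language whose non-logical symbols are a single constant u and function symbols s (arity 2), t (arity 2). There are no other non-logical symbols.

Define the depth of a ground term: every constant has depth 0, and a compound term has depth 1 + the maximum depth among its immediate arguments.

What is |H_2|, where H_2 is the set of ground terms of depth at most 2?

Count level by level. With function symbols s/2, t/2, the terms of depth ≤ k are the 1 constant together with each function applied to depth-≤(k−1) tuples, so N_k = 1 + N_{k-1}^2 + N_{k-1}^2.
N_0 = 1
N_1 = 1 + 1^2 + 1^2 = 3
N_2 = 1 + 3^2 + 3^2 = 19

19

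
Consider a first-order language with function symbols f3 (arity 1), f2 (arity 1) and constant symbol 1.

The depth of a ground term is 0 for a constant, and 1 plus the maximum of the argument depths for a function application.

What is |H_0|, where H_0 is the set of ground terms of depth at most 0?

1

Write N_k for the number of ground terms of depth ≤ k. A term of depth ≤ k is either a constant or a function symbol applied to arguments of depth ≤ k−1, so N_k = 1 + N_{k-1} + N_{k-1}.
N_0 = 1
Explicitly: 1.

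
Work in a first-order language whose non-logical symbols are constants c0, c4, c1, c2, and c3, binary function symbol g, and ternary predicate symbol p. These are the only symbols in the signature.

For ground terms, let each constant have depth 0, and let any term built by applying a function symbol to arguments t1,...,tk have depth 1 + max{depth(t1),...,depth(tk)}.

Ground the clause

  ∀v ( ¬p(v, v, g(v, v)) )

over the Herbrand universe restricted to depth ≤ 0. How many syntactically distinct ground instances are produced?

Ground terms of depth ≤ 0:
  Let N_k = |{terms of depth ≤ k}|. Then N_0 = 5 and N_k = 5 + N_{k-1}^2 for k ≥ 1 (one summand per function symbol, arity giving the exponent).
  N_0 = 5
  Explicitly: c0, c4, c1, c2, c3.
So there are 5 ground terms available for substitution.
There is 1 variable to instantiate (v),  occurring in at least one literal, so different choices give different ground instances.
Number of ground instances = 5.

5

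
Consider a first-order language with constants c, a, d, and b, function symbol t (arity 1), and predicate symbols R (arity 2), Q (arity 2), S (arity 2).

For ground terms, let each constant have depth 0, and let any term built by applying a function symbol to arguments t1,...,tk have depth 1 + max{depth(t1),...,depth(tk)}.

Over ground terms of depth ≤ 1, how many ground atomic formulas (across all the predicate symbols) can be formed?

First count ground terms of depth ≤ 1.
Write N_k for the number of ground terms of depth ≤ k. A term of depth ≤ k is either a constant or a function symbol applied to arguments of depth ≤ k−1, so N_k = 4 + N_{k-1}.
N_0 = 4
N_1 = 4 + 4 = 8
So |H| = 8.
Ground atoms are formed by filling each argument slot of a predicate with a term from H, so an r-ary predicate gives |H|^r atoms:
  R: 8^2 = 64;  Q: 8^2 = 64;  S: 8^2 = 64
Total ground atoms: 64 + 64 + 64 = 192.

192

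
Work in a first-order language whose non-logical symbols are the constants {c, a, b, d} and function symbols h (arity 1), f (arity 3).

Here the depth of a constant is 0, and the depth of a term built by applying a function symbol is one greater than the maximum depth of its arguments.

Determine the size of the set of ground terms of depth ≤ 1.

72

Write N_k for the number of ground terms of depth ≤ k. A term of depth ≤ k is either a constant or a function symbol applied to arguments of depth ≤ k−1, so N_k = 4 + N_{k-1} + N_{k-1}^3.
N_0 = 4
N_1 = 4 + 4 + 4^3 = 72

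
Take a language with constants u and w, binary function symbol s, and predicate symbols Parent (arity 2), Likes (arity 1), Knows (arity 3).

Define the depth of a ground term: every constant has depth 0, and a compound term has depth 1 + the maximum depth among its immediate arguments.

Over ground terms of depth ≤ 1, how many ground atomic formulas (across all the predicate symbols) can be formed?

258

First count ground terms of depth ≤ 1.
Write N_k for the number of ground terms of depth ≤ k. A term of depth ≤ k is either a constant or a function symbol applied to arguments of depth ≤ k−1, so N_k = 2 + N_{k-1}^2.
N_0 = 2
N_1 = 2 + 2^2 = 6
Explicitly: u, w, s(u, u), s(u, w), s(w, u), s(w, w).
So |H| = 6.
Ground atoms are formed by filling each argument slot of a predicate with a term from H, so an r-ary predicate gives |H|^r atoms:
  Parent: 6^2 = 36;  Likes: 6;  Knows: 6^3 = 216
Total ground atoms: 36 + 6 + 216 = 258.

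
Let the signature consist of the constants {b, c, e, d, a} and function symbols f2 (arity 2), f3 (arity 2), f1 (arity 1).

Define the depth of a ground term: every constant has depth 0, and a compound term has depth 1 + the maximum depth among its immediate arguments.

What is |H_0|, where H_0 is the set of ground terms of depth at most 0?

If N_k denotes the number of depth-≤k ground terms, the 5 constants give N_0 = 5, and each function symbol of arity r contributes N_{k-1}^r new terms at level k: N_k = 5 + N_{k-1}^2 + N_{k-1}^2 + N_{k-1}.
N_0 = 5
Explicitly: b, c, e, d, a.

5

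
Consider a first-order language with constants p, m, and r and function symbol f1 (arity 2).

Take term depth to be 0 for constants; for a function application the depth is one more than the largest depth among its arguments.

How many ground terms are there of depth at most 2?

Write N_k for the number of ground terms of depth ≤ k. A term of depth ≤ k is either a constant or a function symbol applied to arguments of depth ≤ k−1, so N_k = 3 + N_{k-1}^2.
N_0 = 3
N_1 = 3 + 3^2 = 12
N_2 = 3 + 12^2 = 147

147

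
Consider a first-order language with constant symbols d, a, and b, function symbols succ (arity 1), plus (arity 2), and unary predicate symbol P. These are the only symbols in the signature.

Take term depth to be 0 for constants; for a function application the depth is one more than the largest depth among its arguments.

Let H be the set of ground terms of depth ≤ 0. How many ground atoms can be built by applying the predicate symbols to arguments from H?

First count ground terms of depth ≤ 0.
If N_k denotes the number of depth-≤k ground terms, the 3 constants give N_0 = 3, and each function symbol of arity r contributes N_{k-1}^r new terms at level k: N_k = 3 + N_{k-1} + N_{k-1}^2.
N_0 = 3
So |H| = 3.
Each predicate of arity r yields |H|^r ground atoms (one per choice of an r-tuple from H):
  P: 3
Total ground atoms: 3.

3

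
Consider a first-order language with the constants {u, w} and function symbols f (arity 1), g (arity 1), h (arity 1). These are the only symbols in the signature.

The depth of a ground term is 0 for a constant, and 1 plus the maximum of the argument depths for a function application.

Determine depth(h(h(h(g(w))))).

4

depth(g(w)) = 1 + depth(w) = 1 + 0 = 1
depth(h(g(w))) = 1 + depth(g(w)) = 1 + 1 = 2
depth(h(h(g(w)))) = 1 + depth(h(g(w))) = 1 + 2 = 3
depth(h(h(h(g(w))))) = 1 + depth(h(h(g(w)))) = 1 + 3 = 4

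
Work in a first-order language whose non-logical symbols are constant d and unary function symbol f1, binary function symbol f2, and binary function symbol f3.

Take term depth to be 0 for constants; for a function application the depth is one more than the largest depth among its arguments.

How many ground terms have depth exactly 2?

33

Let N_k = |{terms of depth ≤ k}|. Then N_0 = 1 and N_k = 1 + N_{k-1} + N_{k-1}^2 + N_{k-1}^2 for k ≥ 1 (one summand per function symbol, arity giving the exponent).
N_0 = 1
N_1 = 1 + 1 + 1^2 + 1^2 = 4
N_2 = 1 + 4 + 4^2 + 4^2 = 37
Terms of depth exactly 2: N_2 − N_1 = 37 − 4 = 33.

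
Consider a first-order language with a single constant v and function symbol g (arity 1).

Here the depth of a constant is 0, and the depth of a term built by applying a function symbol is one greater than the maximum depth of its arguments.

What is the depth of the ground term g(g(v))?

2

depth(g(v)) = 1 + depth(v) = 1 + 0 = 1
depth(g(g(v))) = 1 + depth(g(v)) = 1 + 1 = 2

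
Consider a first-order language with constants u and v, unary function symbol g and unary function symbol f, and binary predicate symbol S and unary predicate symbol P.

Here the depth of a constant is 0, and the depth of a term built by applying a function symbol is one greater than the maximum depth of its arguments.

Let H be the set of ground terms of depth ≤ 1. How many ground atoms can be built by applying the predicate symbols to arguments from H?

42

First count ground terms of depth ≤ 1.
If N_k denotes the number of depth-≤k ground terms, the 2 constants give N_0 = 2, and each function symbol of arity r contributes N_{k-1}^r new terms at level k: N_k = 2 + N_{k-1} + N_{k-1}.
N_0 = 2
N_1 = 2 + 2 + 2 = 6
Explicitly: u, v, g(u), g(v), f(u), f(v).
So |H| = 6.
For each predicate symbol, the number of ground atoms is |H| raised to its arity; summing:
  S: 6^2 = 36;  P: 6
Total ground atoms: 36 + 6 = 42.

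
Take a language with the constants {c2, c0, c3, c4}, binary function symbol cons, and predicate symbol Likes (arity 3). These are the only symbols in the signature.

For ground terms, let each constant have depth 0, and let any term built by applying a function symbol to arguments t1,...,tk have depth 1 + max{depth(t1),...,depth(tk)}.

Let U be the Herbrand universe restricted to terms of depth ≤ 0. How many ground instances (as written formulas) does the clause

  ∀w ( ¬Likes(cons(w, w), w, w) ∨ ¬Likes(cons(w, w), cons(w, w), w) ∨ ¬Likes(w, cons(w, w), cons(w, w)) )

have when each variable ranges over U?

4

Ground terms of depth ≤ 0:
  If N_k denotes the number of depth-≤k ground terms, the 4 constants give N_0 = 4, and each function symbol of arity r contributes N_{k-1}^r new terms at level k: N_k = 4 + N_{k-1}^2.
  N_0 = 4
  Explicitly: c2, c0, c3, c4.
So there are 4 ground terms available for substitution.
The clause has 1 distinct variable (w), which appears in the body. In the free term algebra distinct substitutions yield syntactically distinct ground instances.
Number of ground instances = 4.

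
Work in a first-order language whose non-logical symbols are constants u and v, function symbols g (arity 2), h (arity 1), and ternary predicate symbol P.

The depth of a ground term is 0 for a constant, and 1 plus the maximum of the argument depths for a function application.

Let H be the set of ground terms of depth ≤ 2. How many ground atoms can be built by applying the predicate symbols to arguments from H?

405224

First count ground terms of depth ≤ 2.
If N_k denotes the number of depth-≤k ground terms, the 2 constants give N_0 = 2, and each function symbol of arity r contributes N_{k-1}^r new terms at level k: N_k = 2 + N_{k-1}^2 + N_{k-1}.
N_0 = 2
N_1 = 2 + 2^2 + 2 = 8
N_2 = 2 + 8^2 + 8 = 74
So |H| = 74.
For each predicate symbol, the number of ground atoms is |H| raised to its arity; summing:
  P: 74^3 = 405224
Total ground atoms: 405224.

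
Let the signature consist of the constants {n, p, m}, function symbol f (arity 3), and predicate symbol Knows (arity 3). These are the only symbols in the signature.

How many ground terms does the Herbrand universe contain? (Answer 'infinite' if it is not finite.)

The signature has at least one function symbol (f, arity 3) and at least one constant (n).
Iterating f gives infinitely many distinct ground terms: n, f(n, n, n), f(f(n, n, n), f(n, n, n), f(n, n, n)), ...
So the Herbrand universe is infinite.

infinite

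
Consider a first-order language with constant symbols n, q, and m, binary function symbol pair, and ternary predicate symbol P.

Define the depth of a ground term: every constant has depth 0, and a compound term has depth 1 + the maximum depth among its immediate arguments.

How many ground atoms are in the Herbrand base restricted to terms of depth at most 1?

First count ground terms of depth ≤ 1.
If N_k denotes the number of depth-≤k ground terms, the 3 constants give N_0 = 3, and each function symbol of arity r contributes N_{k-1}^r new terms at level k: N_k = 3 + N_{k-1}^2.
N_0 = 3
N_1 = 3 + 3^2 = 12
So |H| = 12.
For each predicate symbol, the number of ground atoms is |H| raised to its arity; summing:
  P: 12^3 = 1728
Total ground atoms: 1728.

1728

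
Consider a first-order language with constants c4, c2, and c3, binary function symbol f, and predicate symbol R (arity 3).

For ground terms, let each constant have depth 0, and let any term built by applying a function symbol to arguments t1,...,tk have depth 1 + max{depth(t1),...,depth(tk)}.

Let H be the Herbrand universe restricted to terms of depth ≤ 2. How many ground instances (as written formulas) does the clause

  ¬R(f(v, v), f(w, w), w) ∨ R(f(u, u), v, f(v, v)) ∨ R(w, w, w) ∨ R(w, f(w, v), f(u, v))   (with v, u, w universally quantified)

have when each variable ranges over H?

3176523

Ground terms of depth ≤ 2:
  Let N_k count ground terms of depth at most k. Each non-constant term of depth ≤ k is some function symbol applied to depth-≤(k−1) arguments, giving N_k = 3 + N_{k-1}^2.
  N_0 = 3
  N_1 = 3 + 3^2 = 12
  N_2 = 3 + 12^2 = 147
So there are 147 ground terms available for substitution.
The body mentions every one of the 3 quantified variables; since ground terms form a free algebra, no two substitutions collapse to the same formula.
Number of ground instances = 147^3 = 3176523.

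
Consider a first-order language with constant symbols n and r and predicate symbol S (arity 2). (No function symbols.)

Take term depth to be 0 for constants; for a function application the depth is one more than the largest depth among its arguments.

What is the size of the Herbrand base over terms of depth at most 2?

First count ground terms of depth ≤ 2.
With no function symbols every ground term is a constant, so there are exactly 2 ground terms at every depth bound.
N_0 = 2
N_1 = 2
N_2 = 2
So |H| = 2.
Ground atoms are formed by filling each argument slot of a predicate with a term from H, so an r-ary predicate gives |H|^r atoms:
  S: 2^2 = 4
Total ground atoms: 4.

4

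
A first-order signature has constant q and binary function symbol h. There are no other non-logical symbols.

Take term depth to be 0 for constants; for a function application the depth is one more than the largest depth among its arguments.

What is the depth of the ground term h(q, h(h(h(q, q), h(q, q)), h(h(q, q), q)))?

4

depth(h(q, q)) = 1 + max(0, 0) = 1
depth(h(h(q, q), h(q, q))) = 1 + max(1, 1) = 2
depth(h(h(q, q), q)) = 1 + max(1, 0) = 2
depth(h(h(h(q, q), h(q, q)), h(h(q, q), q))) = 1 + max(2, 2) = 3
depth(h(q, h(h(h(q, q), h(q, q)), h(h(q, q), q)))) = 1 + max(0, 3) = 4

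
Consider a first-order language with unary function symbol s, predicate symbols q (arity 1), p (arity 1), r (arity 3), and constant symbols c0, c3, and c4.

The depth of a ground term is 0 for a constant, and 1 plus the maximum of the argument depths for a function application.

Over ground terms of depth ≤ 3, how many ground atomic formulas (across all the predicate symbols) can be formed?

1752

First count ground terms of depth ≤ 3.
Let N_k = |{terms of depth ≤ k}|. Then N_0 = 3 and N_k = 3 + N_{k-1} for k ≥ 1 (one summand per function symbol, arity giving the exponent).
N_0 = 3
N_1 = 3 + 3 = 6
N_2 = 3 + 6 = 9
N_3 = 3 + 9 = 12
Explicitly: c0, c3, c4, s(c0), s(c3), s(c4), s(s(c0)), s(s(c3)), s(s(c4)), s(s(s(c0))), s(s(s(c3))), s(s(s(c4))).
So |H| = 12.
Ground atoms are formed by filling each argument slot of a predicate with a term from H, so an r-ary predicate gives |H|^r atoms:
  q: 12;  p: 12;  r: 12^3 = 1728
Total ground atoms: 12 + 12 + 1728 = 1752.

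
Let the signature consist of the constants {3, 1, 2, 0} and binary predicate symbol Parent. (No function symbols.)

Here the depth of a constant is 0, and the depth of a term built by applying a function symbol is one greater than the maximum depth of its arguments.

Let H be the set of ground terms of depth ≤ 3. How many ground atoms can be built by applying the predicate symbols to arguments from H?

First count ground terms of depth ≤ 3.
With no function symbols every ground term is a constant, so there are exactly 4 ground terms at every depth bound.
N_0 = 4
N_1 = 4
N_2 = 4
N_3 = 4
So |H| = 4.
Each predicate of arity r yields |H|^r ground atoms (one per choice of an r-tuple from H):
  Parent: 4^2 = 16
Total ground atoms: 16.

16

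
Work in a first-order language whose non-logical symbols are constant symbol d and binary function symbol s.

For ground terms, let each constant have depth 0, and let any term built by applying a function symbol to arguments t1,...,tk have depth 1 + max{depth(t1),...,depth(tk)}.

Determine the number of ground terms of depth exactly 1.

Count level by level. With function symbols s/2, the terms of depth ≤ k are the 1 constant together with each function applied to depth-≤(k−1) tuples, so N_k = 1 + N_{k-1}^2.
N_0 = 1
N_1 = 1 + 1^2 = 2
Terms of depth exactly 1: N_1 − N_0 = 2 − 1 = 1.

1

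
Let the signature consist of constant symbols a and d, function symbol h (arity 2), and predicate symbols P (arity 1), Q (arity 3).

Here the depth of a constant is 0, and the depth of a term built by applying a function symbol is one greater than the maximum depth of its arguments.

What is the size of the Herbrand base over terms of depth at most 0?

First count ground terms of depth ≤ 0.
Count level by level. With function symbols h/2, the terms of depth ≤ k are the 2 constants together with each function applied to depth-≤(k−1) tuples, so N_k = 2 + N_{k-1}^2.
N_0 = 2
Explicitly: a, d.
So |H| = 2.
Each predicate of arity r yields |H|^r ground atoms (one per choice of an r-tuple from H):
  P: 2;  Q: 2^3 = 8
Total ground atoms: 2 + 8 = 10.

10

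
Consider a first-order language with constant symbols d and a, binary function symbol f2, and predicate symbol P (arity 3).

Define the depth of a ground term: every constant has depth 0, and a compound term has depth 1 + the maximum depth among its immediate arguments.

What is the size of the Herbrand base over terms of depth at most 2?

54872

First count ground terms of depth ≤ 2.
Write N_k for the number of ground terms of depth ≤ k. A term of depth ≤ k is either a constant or a function symbol applied to arguments of depth ≤ k−1, so N_k = 2 + N_{k-1}^2.
N_0 = 2
N_1 = 2 + 2^2 = 6
N_2 = 2 + 6^2 = 38
So |H| = 38.
Each predicate of arity r yields |H|^r ground atoms (one per choice of an r-tuple from H):
  P: 38^3 = 54872
Total ground atoms: 54872.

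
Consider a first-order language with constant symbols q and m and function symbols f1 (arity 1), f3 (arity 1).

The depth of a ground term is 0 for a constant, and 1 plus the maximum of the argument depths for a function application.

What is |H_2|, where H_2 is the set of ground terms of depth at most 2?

If N_k denotes the number of depth-≤k ground terms, the 2 constants give N_0 = 2, and each function symbol of arity r contributes N_{k-1}^r new terms at level k: N_k = 2 + N_{k-1} + N_{k-1}.
N_0 = 2
N_1 = 2 + 2 + 2 = 6
N_2 = 2 + 6 + 6 = 14

14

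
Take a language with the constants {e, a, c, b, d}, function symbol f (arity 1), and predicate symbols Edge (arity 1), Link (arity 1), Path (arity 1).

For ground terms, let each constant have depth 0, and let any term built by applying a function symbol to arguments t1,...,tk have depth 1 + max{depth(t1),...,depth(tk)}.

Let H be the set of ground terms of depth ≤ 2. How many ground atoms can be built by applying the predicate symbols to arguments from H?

First count ground terms of depth ≤ 2.
Let N_k count ground terms of depth at most k. Each non-constant term of depth ≤ k is some function symbol applied to depth-≤(k−1) arguments, giving N_k = 5 + N_{k-1}.
N_0 = 5
N_1 = 5 + 5 = 10
N_2 = 5 + 10 = 15
So |H| = 15.
For each predicate symbol, the number of ground atoms is |H| raised to its arity; summing:
  Edge: 15;  Link: 15;  Path: 15
Total ground atoms: 15 + 15 + 15 = 45.

45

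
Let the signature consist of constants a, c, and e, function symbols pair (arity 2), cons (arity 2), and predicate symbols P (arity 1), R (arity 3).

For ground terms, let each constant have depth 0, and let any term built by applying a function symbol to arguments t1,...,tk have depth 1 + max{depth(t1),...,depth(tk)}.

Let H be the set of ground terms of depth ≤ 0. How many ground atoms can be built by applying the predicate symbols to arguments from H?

First count ground terms of depth ≤ 0.
Let N_k count ground terms of depth at most k. Each non-constant term of depth ≤ k is some function symbol applied to depth-≤(k−1) arguments, giving N_k = 3 + N_{k-1}^2 + N_{k-1}^2.
N_0 = 3
Explicitly: a, c, e.
So |H| = 3.
For each predicate symbol, the number of ground atoms is |H| raised to its arity; summing:
  P: 3;  R: 3^3 = 27
Total ground atoms: 3 + 27 = 30.

30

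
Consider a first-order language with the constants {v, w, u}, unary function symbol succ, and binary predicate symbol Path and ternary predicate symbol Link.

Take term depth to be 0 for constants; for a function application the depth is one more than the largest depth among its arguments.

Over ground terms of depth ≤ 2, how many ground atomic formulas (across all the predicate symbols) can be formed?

810

First count ground terms of depth ≤ 2.
Count level by level. With function symbols succ/1, the terms of depth ≤ k are the 3 constants together with each function applied to depth-≤(k−1) tuples, so N_k = 3 + N_{k-1}.
N_0 = 3
N_1 = 3 + 3 = 6
N_2 = 3 + 6 = 9
Explicitly: v, w, u, succ(v), succ(w), succ(u), succ(succ(v)), succ(succ(w)), succ(succ(u)).
So |H| = 9.
Ground atoms are formed by filling each argument slot of a predicate with a term from H, so an r-ary predicate gives |H|^r atoms:
  Path: 9^2 = 81;  Link: 9^3 = 729
Total ground atoms: 81 + 729 = 810.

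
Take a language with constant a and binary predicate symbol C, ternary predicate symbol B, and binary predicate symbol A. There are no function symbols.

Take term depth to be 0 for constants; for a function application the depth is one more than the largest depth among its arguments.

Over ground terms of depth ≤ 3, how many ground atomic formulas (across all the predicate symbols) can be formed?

First count ground terms of depth ≤ 3.
With no function symbols every ground term is a constant, so there is exactly 1 ground term at every depth bound.
N_0 = 1
N_1 = 1
N_2 = 1
N_3 = 1
So |H| = 1.
A ground atom is a predicate applied to a tuple of terms from H, so the count is the sum over predicates of |H|^arity:
  C: 1^2 = 1;  B: 1^3 = 1;  A: 1^2 = 1
Total ground atoms: 1 + 1 + 1 = 3.

3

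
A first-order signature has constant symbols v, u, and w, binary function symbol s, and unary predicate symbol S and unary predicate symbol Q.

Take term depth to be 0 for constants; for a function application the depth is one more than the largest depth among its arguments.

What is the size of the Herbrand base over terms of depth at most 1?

24

First count ground terms of depth ≤ 1.
If N_k denotes the number of depth-≤k ground terms, the 3 constants give N_0 = 3, and each function symbol of arity r contributes N_{k-1}^r new terms at level k: N_k = 3 + N_{k-1}^2.
N_0 = 3
N_1 = 3 + 3^2 = 12
Explicitly: v, u, w, s(v, v), s(v, u), s(v, w), s(u, v), s(u, u), s(u, w), s(w, v), s(w, u), s(w, w).
So |H| = 12.
Ground atoms are formed by filling each argument slot of a predicate with a term from H, so an r-ary predicate gives |H|^r atoms:
  S: 12;  Q: 12
Total ground atoms: 12 + 12 = 24.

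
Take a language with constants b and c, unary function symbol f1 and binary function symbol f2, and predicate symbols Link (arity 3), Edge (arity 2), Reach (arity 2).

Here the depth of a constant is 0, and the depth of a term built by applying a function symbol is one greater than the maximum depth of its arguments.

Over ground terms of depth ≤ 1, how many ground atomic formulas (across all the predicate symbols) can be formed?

640

First count ground terms of depth ≤ 1.
If N_k denotes the number of depth-≤k ground terms, the 2 constants give N_0 = 2, and each function symbol of arity r contributes N_{k-1}^r new terms at level k: N_k = 2 + N_{k-1} + N_{k-1}^2.
N_0 = 2
N_1 = 2 + 2 + 2^2 = 8
Explicitly: b, c, f1(b), f1(c), f2(b, b), f2(b, c), f2(c, b), f2(c, c).
So |H| = 8.
For each predicate symbol, the number of ground atoms is |H| raised to its arity; summing:
  Link: 8^3 = 512;  Edge: 8^2 = 64;  Reach: 8^2 = 64
Total ground atoms: 512 + 64 + 64 = 640.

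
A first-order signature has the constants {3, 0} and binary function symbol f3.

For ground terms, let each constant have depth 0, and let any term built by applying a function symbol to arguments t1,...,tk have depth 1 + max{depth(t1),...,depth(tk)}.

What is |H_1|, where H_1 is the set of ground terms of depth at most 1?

6

Write N_k for the number of ground terms of depth ≤ k. A term of depth ≤ k is either a constant or a function symbol applied to arguments of depth ≤ k−1, so N_k = 2 + N_{k-1}^2.
N_0 = 2
N_1 = 2 + 2^2 = 6
Explicitly: 3, 0, f3(3, 3), f3(3, 0), f3(0, 3), f3(0, 0).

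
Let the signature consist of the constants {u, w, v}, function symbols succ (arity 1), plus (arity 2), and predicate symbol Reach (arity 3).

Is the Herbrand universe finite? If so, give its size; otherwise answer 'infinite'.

infinite

The signature has at least one function symbol (succ, arity 1) and at least one constant (u).
Iterating succ gives infinitely many distinct ground terms: u, succ(u), succ(succ(u)), ...
So the Herbrand universe is infinite.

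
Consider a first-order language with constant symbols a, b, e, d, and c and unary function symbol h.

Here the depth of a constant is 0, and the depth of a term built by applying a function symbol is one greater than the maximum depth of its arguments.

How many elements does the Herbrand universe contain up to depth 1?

10

Write N_k for the number of ground terms of depth ≤ k. A term of depth ≤ k is either a constant or a function symbol applied to arguments of depth ≤ k−1, so N_k = 5 + N_{k-1}.
N_0 = 5
N_1 = 5 + 5 = 10
Explicitly: a, b, e, d, c, h(a), h(b), h(e), h(d), h(c).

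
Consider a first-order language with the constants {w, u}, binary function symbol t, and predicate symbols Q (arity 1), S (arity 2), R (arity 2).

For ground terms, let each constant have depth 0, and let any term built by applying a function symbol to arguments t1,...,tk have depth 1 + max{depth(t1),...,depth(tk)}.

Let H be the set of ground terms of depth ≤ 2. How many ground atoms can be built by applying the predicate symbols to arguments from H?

First count ground terms of depth ≤ 2.
Write N_k for the number of ground terms of depth ≤ k. A term of depth ≤ k is either a constant or a function symbol applied to arguments of depth ≤ k−1, so N_k = 2 + N_{k-1}^2.
N_0 = 2
N_1 = 2 + 2^2 = 6
N_2 = 2 + 6^2 = 38
So |H| = 38.
A ground atom is a predicate applied to a tuple of terms from H, so the count is the sum over predicates of |H|^arity:
  Q: 38;  S: 38^2 = 1444;  R: 38^2 = 1444
Total ground atoms: 38 + 1444 + 1444 = 2926.

2926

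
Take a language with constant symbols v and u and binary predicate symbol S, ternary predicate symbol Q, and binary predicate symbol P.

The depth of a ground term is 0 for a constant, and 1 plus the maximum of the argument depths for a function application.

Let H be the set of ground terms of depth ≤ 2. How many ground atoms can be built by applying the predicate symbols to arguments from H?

First count ground terms of depth ≤ 2.
With no function symbols every ground term is a constant, so there are exactly 2 ground terms at every depth bound.
N_0 = 2
N_1 = 2
N_2 = 2
So |H| = 2.
Ground atoms are formed by filling each argument slot of a predicate with a term from H, so an r-ary predicate gives |H|^r atoms:
  S: 2^2 = 4;  Q: 2^3 = 8;  P: 2^2 = 4
Total ground atoms: 4 + 8 + 4 = 16.

16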